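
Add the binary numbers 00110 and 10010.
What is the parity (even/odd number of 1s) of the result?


00110 = 6
10010 = 18
Sum = 24 = 11000
1s count = 2

even parity (2 ones in 11000)


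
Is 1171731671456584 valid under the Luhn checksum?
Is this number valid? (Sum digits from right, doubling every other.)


Luhn sum = 63
63 mod 10 = 3

Invalid (Luhn sum mod 10 = 3)


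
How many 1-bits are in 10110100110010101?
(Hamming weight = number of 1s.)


Counting 1s in 10110100110010101

9


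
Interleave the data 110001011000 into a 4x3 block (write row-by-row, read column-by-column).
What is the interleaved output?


Matrix:
  110
  001
  011
  000
Read columns: 100010100110

100010100110


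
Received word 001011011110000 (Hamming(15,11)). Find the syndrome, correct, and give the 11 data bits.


Syndrome = 0: no error detected

Data: 11101110000 (no errors)


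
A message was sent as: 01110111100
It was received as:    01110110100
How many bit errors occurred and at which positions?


XOR: 00000001000

1 error(s) at position(s): 7


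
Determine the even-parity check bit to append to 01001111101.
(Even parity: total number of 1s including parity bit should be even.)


Number of 1s in data: 7
Parity bit: 1

1


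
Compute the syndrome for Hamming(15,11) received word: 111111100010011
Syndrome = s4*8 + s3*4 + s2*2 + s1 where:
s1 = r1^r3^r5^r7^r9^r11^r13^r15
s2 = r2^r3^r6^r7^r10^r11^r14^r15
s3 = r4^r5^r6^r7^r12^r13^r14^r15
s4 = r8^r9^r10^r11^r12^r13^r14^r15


s1=0, s2=1, s3=0, s4=1

Syndrome = 10 (error at position 10)


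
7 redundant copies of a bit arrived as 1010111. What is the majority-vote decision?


Ones: 5 out of 7
Threshold: 4

1 (5/7 voted 1)


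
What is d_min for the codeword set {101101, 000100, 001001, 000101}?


Comparing all pairs, minimum distance: 1
Can detect 0 errors, correct 0 errors

1


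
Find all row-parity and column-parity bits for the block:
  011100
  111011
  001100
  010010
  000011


Row parities: 11000
Column parities: 111010

Row P: 11000, Col P: 111010, Corner: 0


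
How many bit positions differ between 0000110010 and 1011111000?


XOR: 1011001010
Count of 1s: 5

5


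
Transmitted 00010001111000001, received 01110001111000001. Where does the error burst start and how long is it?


XOR: 01100000000000000

Burst at position 1, length 2


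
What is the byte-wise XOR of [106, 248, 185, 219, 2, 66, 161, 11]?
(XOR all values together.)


XOR chain: 106 ^ 248 ^ 185 ^ 219 ^ 2 ^ 66 ^ 161 ^ 11 = 26

26


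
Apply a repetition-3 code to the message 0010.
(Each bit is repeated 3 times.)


Each bit -> 3 copies

000000111000


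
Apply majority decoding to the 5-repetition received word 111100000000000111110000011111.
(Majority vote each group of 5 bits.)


Groups: 11110, 00000, 00000, 11111, 00000, 11111
Majority votes: 100101

100101


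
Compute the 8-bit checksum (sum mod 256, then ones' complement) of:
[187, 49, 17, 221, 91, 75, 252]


Sum = 892 mod 256 = 124
Complement = 131

131


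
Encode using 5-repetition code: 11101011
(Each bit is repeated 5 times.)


Each bit -> 5 copies

1111111111111110000011111000001111111111


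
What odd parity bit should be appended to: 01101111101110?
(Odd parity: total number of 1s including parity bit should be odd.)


Number of 1s in data: 10
Parity bit: 1

1


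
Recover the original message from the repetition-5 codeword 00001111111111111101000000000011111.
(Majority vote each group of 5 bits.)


Groups: 00001, 11111, 11111, 11101, 00000, 00000, 11111
Majority votes: 0111001

0111001


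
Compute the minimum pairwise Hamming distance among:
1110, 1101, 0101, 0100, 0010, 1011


Comparing all pairs, minimum distance: 1
Can detect 0 errors, correct 0 errors

1


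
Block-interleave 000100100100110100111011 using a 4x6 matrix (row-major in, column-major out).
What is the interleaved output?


Matrix:
  000100
  100100
  110100
  111011
Read columns: 011100110001111000010001

011100110001111000010001


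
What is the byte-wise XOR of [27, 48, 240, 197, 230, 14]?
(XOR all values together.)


XOR chain: 27 ^ 48 ^ 240 ^ 197 ^ 230 ^ 14 = 246

246


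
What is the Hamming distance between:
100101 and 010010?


XOR: 110111
Count of 1s: 5

5


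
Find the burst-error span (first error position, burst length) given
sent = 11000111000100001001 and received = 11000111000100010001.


XOR: 00000000000000011000

Burst at position 15, length 2


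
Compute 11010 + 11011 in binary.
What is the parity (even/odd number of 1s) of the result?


11010 = 26
11011 = 27
Sum = 53 = 110101
1s count = 4

even parity (4 ones in 110101)


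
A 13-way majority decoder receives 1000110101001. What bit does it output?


Ones: 6 out of 13
Threshold: 7

0 (6/13 voted 1)


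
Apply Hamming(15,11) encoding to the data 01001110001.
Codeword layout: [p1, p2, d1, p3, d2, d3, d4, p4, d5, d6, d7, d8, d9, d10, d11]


Parity bits: p1=0, p2=1, p3=0, p4=0

010010001110001


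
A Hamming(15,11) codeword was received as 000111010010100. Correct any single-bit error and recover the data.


Syndrome = 9: error at position 9

Data: 01101010100 (corrected bit 9)


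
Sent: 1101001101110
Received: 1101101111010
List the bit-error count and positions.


XOR: 0000100010100

3 error(s) at position(s): 4, 8, 10


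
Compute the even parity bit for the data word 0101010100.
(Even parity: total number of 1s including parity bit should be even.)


Number of 1s in data: 4
Parity bit: 0

0


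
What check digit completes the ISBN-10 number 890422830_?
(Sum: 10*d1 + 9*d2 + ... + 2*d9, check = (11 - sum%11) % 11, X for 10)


Weighted sum: 252
252 mod 11 = 10

Check digit: 1


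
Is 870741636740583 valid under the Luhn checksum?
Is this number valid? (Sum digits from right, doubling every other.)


Luhn sum = 66
66 mod 10 = 6

Invalid (Luhn sum mod 10 = 6)


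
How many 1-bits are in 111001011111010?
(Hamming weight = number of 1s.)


Counting 1s in 111001011111010

10


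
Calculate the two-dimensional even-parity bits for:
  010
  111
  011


Row parities: 110
Column parities: 110

Row P: 110, Col P: 110, Corner: 0


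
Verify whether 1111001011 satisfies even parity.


Number of 1s: 7

No, parity error (7 ones)


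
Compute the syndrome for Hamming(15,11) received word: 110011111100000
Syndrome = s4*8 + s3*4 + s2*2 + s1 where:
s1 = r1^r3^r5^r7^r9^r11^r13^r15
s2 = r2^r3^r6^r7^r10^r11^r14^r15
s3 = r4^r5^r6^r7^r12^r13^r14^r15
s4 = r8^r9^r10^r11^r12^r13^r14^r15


s1=0, s2=0, s3=1, s4=1

Syndrome = 12 (error at position 12)


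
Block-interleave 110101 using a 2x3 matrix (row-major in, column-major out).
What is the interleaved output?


Matrix:
  110
  101
Read columns: 111001

111001


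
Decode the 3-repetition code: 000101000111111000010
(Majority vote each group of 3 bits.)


Groups: 000, 101, 000, 111, 111, 000, 010
Majority votes: 0101100

0101100


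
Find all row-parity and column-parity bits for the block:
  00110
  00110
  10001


Row parities: 000
Column parities: 10001

Row P: 000, Col P: 10001, Corner: 0


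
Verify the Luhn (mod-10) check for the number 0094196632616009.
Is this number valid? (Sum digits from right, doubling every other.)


Luhn sum = 57
57 mod 10 = 7

Invalid (Luhn sum mod 10 = 7)


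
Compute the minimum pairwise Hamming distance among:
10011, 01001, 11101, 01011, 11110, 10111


Comparing all pairs, minimum distance: 1
Can detect 0 errors, correct 0 errors

1


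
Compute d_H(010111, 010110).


XOR: 000001
Count of 1s: 1

1


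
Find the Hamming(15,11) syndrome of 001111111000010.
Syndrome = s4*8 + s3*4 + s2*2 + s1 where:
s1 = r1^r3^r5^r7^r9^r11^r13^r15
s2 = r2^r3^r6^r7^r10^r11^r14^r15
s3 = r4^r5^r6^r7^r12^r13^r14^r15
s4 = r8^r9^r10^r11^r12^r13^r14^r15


s1=0, s2=0, s3=1, s4=1

Syndrome = 12 (error at position 12)


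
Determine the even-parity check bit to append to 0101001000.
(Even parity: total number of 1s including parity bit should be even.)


Number of 1s in data: 3
Parity bit: 1

1


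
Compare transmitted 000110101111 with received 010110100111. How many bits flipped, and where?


XOR: 010000001000

2 error(s) at position(s): 1, 8


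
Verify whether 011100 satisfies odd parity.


Number of 1s: 3

Yes, parity is correct (3 ones)


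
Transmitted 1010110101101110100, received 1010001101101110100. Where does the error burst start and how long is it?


XOR: 0000111000000000000

Burst at position 4, length 3


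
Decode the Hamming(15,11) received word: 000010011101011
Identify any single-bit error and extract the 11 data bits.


Syndrome = 3: error at position 3

Data: 11001101011 (corrected bit 3)


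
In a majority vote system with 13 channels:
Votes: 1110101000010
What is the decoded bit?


Ones: 6 out of 13
Threshold: 7

0 (6/13 voted 1)


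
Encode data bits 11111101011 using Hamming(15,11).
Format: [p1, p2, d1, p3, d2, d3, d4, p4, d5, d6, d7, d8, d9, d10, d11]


Parity bits: p1=1, p2=0, p3=0, p4=1

101011111101011


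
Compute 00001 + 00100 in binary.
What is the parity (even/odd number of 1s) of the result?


00001 = 1
00100 = 4
Sum = 5 = 101
1s count = 2

even parity (2 ones in 101)


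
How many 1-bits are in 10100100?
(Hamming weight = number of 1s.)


Counting 1s in 10100100

3


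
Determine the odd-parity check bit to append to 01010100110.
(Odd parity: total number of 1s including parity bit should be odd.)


Number of 1s in data: 5
Parity bit: 0

0


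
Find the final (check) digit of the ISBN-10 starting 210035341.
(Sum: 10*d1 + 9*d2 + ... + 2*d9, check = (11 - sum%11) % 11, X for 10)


Weighted sum: 98
98 mod 11 = 10

Check digit: 1


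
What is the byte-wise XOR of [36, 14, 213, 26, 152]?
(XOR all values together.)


XOR chain: 36 ^ 14 ^ 213 ^ 26 ^ 152 = 125

125


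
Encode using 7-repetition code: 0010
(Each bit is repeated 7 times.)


Each bit -> 7 copies

0000000000000011111110000000


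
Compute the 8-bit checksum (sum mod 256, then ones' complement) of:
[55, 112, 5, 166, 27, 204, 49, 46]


Sum = 664 mod 256 = 152
Complement = 103

103


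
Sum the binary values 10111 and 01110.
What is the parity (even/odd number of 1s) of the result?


10111 = 23
01110 = 14
Sum = 37 = 100101
1s count = 3

odd parity (3 ones in 100101)


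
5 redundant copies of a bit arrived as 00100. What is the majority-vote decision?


Ones: 1 out of 5
Threshold: 3

0 (1/5 voted 1)


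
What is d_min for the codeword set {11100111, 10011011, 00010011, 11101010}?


Comparing all pairs, minimum distance: 2
Can detect 1 errors, correct 0 errors

2


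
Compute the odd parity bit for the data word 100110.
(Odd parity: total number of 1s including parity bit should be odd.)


Number of 1s in data: 3
Parity bit: 0

0


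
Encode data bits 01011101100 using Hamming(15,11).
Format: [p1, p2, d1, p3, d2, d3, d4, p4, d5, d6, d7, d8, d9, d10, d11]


Parity bits: p1=0, p2=0, p3=0, p4=0

000010101101100


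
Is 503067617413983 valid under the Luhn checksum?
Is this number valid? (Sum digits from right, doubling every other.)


Luhn sum = 68
68 mod 10 = 8

Invalid (Luhn sum mod 10 = 8)


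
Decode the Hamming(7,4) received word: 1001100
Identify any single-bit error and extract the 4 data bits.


Syndrome = 0: no error detected

Data: 0100 (no errors)


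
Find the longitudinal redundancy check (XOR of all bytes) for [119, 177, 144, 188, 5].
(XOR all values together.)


XOR chain: 119 ^ 177 ^ 144 ^ 188 ^ 5 = 239

239


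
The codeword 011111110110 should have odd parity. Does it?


Number of 1s: 9

Yes, parity is correct (9 ones)


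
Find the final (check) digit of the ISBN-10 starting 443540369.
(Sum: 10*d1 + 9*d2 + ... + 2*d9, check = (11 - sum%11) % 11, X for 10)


Weighted sum: 207
207 mod 11 = 9

Check digit: 2


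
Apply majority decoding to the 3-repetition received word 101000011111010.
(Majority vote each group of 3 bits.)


Groups: 101, 000, 011, 111, 010
Majority votes: 10110

10110


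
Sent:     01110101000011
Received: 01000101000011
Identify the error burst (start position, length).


XOR: 00110000000000

Burst at position 2, length 2


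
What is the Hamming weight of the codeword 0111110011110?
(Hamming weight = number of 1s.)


Counting 1s in 0111110011110

9


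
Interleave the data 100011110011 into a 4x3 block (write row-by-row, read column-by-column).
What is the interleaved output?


Matrix:
  100
  011
  110
  011
Read columns: 101001110101

101001110101


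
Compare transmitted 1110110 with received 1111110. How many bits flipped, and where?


XOR: 0001000

1 error(s) at position(s): 3


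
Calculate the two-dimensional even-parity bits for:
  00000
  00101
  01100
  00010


Row parities: 0001
Column parities: 01011

Row P: 0001, Col P: 01011, Corner: 1


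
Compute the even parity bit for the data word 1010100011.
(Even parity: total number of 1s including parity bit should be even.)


Number of 1s in data: 5
Parity bit: 1

1


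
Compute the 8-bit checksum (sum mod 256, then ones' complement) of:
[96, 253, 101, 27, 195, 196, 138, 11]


Sum = 1017 mod 256 = 249
Complement = 6

6


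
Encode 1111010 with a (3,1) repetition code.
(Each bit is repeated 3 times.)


Each bit -> 3 copies

111111111111000111000


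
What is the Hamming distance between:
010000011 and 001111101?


XOR: 011111110
Count of 1s: 7

7


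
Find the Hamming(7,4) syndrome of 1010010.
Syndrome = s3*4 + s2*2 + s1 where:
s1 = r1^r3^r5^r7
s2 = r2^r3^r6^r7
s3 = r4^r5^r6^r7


s1=0, s2=0, s3=1

Syndrome = 4 (error at position 4)


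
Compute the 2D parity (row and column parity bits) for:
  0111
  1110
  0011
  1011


Row parities: 1101
Column parities: 0001

Row P: 1101, Col P: 0001, Corner: 1


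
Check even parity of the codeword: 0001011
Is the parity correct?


Number of 1s: 3

No, parity error (3 ones)


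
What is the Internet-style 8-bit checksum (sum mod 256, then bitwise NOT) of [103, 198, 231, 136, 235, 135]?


Sum = 1038 mod 256 = 14
Complement = 241

241


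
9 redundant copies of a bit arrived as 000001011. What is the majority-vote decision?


Ones: 3 out of 9
Threshold: 5

0 (3/9 voted 1)


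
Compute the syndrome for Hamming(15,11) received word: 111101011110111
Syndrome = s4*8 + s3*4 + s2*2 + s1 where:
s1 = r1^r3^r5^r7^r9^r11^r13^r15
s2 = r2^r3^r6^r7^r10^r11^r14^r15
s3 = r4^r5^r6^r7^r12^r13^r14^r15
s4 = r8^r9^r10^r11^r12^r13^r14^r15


s1=0, s2=1, s3=1, s4=1

Syndrome = 14 (error at position 14)


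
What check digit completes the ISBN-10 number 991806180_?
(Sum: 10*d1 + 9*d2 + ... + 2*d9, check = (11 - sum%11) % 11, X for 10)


Weighted sum: 293
293 mod 11 = 7

Check digit: 4


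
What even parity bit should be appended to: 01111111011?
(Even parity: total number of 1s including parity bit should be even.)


Number of 1s in data: 9
Parity bit: 1

1


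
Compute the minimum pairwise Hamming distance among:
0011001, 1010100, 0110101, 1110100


Comparing all pairs, minimum distance: 1
Can detect 0 errors, correct 0 errors

1


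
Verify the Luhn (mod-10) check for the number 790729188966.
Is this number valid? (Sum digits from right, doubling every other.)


Luhn sum = 69
69 mod 10 = 9

Invalid (Luhn sum mod 10 = 9)


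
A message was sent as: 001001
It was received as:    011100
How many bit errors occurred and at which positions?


XOR: 010101

3 error(s) at position(s): 1, 3, 5


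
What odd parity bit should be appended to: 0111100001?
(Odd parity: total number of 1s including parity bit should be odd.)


Number of 1s in data: 5
Parity bit: 0

0


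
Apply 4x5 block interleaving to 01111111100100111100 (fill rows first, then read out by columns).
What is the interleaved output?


Matrix:
  01111
  11110
  01001
  11100
Read columns: 01011111110111001010

01011111110111001010


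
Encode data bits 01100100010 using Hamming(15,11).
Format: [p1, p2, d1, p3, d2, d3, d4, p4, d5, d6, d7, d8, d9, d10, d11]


Parity bits: p1=1, p2=1, p3=1, p4=0

110111000100010


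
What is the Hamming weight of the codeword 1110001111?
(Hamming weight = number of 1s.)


Counting 1s in 1110001111

7


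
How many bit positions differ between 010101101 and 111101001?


XOR: 101000100
Count of 1s: 3

3


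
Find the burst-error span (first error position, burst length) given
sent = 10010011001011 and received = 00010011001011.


XOR: 10000000000000

Burst at position 0, length 1


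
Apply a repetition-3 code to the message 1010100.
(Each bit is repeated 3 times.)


Each bit -> 3 copies

111000111000111000000


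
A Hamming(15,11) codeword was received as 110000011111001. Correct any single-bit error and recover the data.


Syndrome = 0: no error detected

Data: 00001111001 (no errors)


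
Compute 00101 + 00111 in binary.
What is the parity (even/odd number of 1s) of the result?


00101 = 5
00111 = 7
Sum = 12 = 1100
1s count = 2

even parity (2 ones in 1100)


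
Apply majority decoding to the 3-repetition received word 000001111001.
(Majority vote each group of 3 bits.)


Groups: 000, 001, 111, 001
Majority votes: 0010

0010


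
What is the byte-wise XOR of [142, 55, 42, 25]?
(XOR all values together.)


XOR chain: 142 ^ 55 ^ 42 ^ 25 = 138

138


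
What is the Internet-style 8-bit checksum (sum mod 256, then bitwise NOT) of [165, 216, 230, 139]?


Sum = 750 mod 256 = 238
Complement = 17

17


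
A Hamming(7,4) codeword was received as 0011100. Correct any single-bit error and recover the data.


Syndrome = 2: error at position 2

Data: 1100 (corrected bit 2)


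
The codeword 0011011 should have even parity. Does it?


Number of 1s: 4

Yes, parity is correct (4 ones)


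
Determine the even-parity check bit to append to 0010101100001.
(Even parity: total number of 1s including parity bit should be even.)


Number of 1s in data: 5
Parity bit: 1

1


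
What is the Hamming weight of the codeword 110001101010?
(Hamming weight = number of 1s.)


Counting 1s in 110001101010

6


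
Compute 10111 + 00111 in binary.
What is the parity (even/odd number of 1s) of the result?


10111 = 23
00111 = 7
Sum = 30 = 11110
1s count = 4

even parity (4 ones in 11110)


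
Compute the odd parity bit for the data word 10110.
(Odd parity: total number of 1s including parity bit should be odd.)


Number of 1s in data: 3
Parity bit: 0

0


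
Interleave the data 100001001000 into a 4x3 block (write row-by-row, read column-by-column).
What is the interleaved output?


Matrix:
  100
  001
  001
  000
Read columns: 100000000110

100000000110


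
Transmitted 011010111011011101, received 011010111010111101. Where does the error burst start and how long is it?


XOR: 000000000001100000

Burst at position 11, length 2


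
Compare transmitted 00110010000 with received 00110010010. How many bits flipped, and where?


XOR: 00000000010

1 error(s) at position(s): 9


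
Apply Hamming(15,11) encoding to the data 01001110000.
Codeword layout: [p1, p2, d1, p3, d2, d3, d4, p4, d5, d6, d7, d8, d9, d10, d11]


Parity bits: p1=1, p2=0, p3=1, p4=1

100110011110000


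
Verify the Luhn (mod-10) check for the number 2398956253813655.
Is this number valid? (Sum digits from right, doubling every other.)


Luhn sum = 73
73 mod 10 = 3

Invalid (Luhn sum mod 10 = 3)


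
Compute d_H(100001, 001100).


XOR: 101101
Count of 1s: 4

4


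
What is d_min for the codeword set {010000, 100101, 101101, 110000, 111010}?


Comparing all pairs, minimum distance: 1
Can detect 0 errors, correct 0 errors

1


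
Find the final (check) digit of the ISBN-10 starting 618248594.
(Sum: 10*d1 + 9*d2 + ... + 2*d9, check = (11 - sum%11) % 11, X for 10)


Weighted sum: 266
266 mod 11 = 2

Check digit: 9


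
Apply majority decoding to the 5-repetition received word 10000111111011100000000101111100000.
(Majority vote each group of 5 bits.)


Groups: 10000, 11111, 10111, 00000, 00010, 11111, 00000
Majority votes: 0110010

0110010


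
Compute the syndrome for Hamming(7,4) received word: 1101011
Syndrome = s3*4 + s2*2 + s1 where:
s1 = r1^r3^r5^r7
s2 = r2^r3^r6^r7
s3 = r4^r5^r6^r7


s1=0, s2=1, s3=1

Syndrome = 6 (error at position 6)


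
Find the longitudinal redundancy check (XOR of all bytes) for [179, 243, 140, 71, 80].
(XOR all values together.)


XOR chain: 179 ^ 243 ^ 140 ^ 71 ^ 80 = 219

219


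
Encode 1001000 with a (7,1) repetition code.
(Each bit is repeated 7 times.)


Each bit -> 7 copies

1111111000000000000001111111000000000000000000000


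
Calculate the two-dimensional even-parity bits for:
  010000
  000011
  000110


Row parities: 100
Column parities: 010101

Row P: 100, Col P: 010101, Corner: 1


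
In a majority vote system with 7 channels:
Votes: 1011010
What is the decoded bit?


Ones: 4 out of 7
Threshold: 4

1 (4/7 voted 1)


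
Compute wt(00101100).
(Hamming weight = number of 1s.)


Counting 1s in 00101100

3


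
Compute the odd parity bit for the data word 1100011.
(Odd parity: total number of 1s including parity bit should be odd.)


Number of 1s in data: 4
Parity bit: 1

1


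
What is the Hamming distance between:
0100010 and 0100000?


XOR: 0000010
Count of 1s: 1

1


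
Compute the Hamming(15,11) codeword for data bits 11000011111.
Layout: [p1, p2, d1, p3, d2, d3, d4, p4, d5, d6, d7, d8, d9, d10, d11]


Parity bits: p1=1, p2=0, p3=1, p4=1

101110010011111


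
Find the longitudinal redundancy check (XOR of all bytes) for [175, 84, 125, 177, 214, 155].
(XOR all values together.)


XOR chain: 175 ^ 84 ^ 125 ^ 177 ^ 214 ^ 155 = 122

122


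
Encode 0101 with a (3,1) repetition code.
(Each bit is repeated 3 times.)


Each bit -> 3 copies

000111000111


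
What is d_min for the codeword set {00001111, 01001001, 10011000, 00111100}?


Comparing all pairs, minimum distance: 3
Can detect 2 errors, correct 1 errors

3


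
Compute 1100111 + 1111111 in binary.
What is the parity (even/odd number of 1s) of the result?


1100111 = 103
1111111 = 127
Sum = 230 = 11100110
1s count = 5

odd parity (5 ones in 11100110)


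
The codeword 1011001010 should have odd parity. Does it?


Number of 1s: 5

Yes, parity is correct (5 ones)


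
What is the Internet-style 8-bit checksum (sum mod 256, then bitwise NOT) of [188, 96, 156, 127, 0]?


Sum = 567 mod 256 = 55
Complement = 200

200


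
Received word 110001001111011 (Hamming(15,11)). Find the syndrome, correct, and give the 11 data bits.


Syndrome = 0: no error detected

Data: 00101111011 (no errors)


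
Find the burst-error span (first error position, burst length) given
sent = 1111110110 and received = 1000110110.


XOR: 0111000000

Burst at position 1, length 3


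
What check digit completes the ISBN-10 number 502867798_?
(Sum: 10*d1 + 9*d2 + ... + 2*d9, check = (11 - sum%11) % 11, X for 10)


Weighted sum: 264
264 mod 11 = 0

Check digit: 0


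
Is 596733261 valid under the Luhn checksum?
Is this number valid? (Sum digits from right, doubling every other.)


Luhn sum = 40
40 mod 10 = 0

Valid (Luhn sum mod 10 = 0)


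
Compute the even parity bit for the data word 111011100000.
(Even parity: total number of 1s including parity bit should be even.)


Number of 1s in data: 6
Parity bit: 0

0


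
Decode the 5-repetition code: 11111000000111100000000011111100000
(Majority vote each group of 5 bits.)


Groups: 11111, 00000, 01111, 00000, 00001, 11111, 00000
Majority votes: 1010010

1010010


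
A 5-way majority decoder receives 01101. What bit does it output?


Ones: 3 out of 5
Threshold: 3

1 (3/5 voted 1)


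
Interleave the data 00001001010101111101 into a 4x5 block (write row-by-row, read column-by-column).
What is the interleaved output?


Matrix:
  00001
  00101
  01011
  11101
Read columns: 00010011010100101111

00010011010100101111


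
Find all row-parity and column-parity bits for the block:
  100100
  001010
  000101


Row parities: 000
Column parities: 101011

Row P: 000, Col P: 101011, Corner: 0


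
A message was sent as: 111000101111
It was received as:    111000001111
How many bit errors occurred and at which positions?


XOR: 000000100000

1 error(s) at position(s): 6


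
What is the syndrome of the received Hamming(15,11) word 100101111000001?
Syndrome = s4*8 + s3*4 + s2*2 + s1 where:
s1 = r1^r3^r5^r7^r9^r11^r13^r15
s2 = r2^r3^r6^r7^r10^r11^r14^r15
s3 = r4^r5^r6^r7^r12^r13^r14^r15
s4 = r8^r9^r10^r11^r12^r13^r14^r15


s1=0, s2=1, s3=0, s4=1

Syndrome = 10 (error at position 10)


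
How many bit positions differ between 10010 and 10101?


XOR: 00111
Count of 1s: 3

3


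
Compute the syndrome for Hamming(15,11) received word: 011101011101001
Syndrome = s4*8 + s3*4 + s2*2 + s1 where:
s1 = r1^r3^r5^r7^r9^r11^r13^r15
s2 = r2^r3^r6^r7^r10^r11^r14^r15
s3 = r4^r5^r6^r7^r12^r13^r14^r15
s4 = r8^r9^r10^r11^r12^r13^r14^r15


s1=1, s2=1, s3=0, s4=1

Syndrome = 11 (error at position 11)


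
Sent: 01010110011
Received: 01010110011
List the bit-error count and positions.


XOR: 00000000000

0 errors (received matches sent)


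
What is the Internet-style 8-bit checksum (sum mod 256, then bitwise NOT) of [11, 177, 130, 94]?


Sum = 412 mod 256 = 156
Complement = 99

99


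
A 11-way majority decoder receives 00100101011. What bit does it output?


Ones: 5 out of 11
Threshold: 6

0 (5/11 voted 1)


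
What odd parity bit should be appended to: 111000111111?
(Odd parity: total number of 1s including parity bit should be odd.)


Number of 1s in data: 9
Parity bit: 0

0


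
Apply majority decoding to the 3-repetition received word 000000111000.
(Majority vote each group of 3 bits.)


Groups: 000, 000, 111, 000
Majority votes: 0010

0010


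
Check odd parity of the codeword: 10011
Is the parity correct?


Number of 1s: 3

Yes, parity is correct (3 ones)


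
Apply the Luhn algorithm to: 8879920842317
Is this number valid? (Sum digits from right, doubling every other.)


Luhn sum = 71
71 mod 10 = 1

Invalid (Luhn sum mod 10 = 1)


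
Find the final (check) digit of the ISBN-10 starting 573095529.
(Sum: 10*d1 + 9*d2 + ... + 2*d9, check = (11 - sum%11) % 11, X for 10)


Weighted sum: 260
260 mod 11 = 7

Check digit: 4


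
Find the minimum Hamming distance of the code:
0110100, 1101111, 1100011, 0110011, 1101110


Comparing all pairs, minimum distance: 1
Can detect 0 errors, correct 0 errors

1


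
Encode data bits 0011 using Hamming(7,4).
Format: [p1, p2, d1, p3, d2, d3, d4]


Parity bits: p1=1, p2=0, p3=0

1000011


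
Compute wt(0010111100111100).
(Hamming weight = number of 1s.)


Counting 1s in 0010111100111100

9


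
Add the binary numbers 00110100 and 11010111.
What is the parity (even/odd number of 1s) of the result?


00110100 = 52
11010111 = 215
Sum = 267 = 100001011
1s count = 4

even parity (4 ones in 100001011)


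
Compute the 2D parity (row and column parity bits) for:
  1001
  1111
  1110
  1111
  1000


Row parities: 00101
Column parities: 1111

Row P: 00101, Col P: 1111, Corner: 0


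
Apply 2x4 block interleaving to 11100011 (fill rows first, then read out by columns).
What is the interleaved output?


Matrix:
  1110
  0011
Read columns: 10101101

10101101


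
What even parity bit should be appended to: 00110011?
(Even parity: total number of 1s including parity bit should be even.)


Number of 1s in data: 4
Parity bit: 0

0


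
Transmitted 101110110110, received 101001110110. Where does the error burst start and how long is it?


XOR: 000111000000

Burst at position 3, length 3


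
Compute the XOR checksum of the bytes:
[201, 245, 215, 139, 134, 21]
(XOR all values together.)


XOR chain: 201 ^ 245 ^ 215 ^ 139 ^ 134 ^ 21 = 243

243


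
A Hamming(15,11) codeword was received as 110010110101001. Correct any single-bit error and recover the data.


Syndrome = 0: no error detected

Data: 01010101001 (no errors)


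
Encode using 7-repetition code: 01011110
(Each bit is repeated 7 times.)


Each bit -> 7 copies

00000001111111000000011111111111111111111111111110000000


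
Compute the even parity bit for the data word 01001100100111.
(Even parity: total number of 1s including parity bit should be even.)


Number of 1s in data: 7
Parity bit: 1

1


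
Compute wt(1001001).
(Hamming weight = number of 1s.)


Counting 1s in 1001001

3


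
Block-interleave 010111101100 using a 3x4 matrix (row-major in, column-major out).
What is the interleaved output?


Matrix:
  0101
  1110
  1100
Read columns: 011111010100

011111010100


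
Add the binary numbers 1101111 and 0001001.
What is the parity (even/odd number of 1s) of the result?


1101111 = 111
0001001 = 9
Sum = 120 = 1111000
1s count = 4

even parity (4 ones in 1111000)


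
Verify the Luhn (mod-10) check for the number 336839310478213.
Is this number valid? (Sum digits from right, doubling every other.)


Luhn sum = 68
68 mod 10 = 8

Invalid (Luhn sum mod 10 = 8)


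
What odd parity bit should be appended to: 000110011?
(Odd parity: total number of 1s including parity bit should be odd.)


Number of 1s in data: 4
Parity bit: 1

1


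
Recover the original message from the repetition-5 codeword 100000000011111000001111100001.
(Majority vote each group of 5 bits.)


Groups: 10000, 00000, 11111, 00000, 11111, 00001
Majority votes: 001010

001010


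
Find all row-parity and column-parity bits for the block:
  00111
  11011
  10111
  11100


Row parities: 1001
Column parities: 10111

Row P: 1001, Col P: 10111, Corner: 0


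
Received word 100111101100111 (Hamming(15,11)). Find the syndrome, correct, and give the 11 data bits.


Syndrome = 14: error at position 14

Data: 01111100101 (corrected bit 14)


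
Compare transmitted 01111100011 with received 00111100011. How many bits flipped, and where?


XOR: 01000000000

1 error(s) at position(s): 1


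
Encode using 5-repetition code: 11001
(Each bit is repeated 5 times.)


Each bit -> 5 copies

1111111111000000000011111


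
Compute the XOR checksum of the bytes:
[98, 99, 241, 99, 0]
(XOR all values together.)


XOR chain: 98 ^ 99 ^ 241 ^ 99 ^ 0 = 147

147


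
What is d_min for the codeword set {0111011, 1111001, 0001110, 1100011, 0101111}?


Comparing all pairs, minimum distance: 2
Can detect 1 errors, correct 0 errors

2


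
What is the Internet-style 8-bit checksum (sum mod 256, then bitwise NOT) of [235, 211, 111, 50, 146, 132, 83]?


Sum = 968 mod 256 = 200
Complement = 55

55


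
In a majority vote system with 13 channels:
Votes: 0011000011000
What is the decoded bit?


Ones: 4 out of 13
Threshold: 7

0 (4/13 voted 1)


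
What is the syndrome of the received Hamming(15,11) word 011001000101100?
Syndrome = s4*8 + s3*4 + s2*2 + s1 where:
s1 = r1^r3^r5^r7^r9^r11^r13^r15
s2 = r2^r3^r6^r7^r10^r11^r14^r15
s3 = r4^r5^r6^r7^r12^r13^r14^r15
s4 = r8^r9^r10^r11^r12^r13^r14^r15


s1=0, s2=0, s3=1, s4=1

Syndrome = 12 (error at position 12)


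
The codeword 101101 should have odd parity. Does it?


Number of 1s: 4

No, parity error (4 ones)


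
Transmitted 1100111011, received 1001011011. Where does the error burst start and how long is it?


XOR: 0101100000

Burst at position 1, length 4


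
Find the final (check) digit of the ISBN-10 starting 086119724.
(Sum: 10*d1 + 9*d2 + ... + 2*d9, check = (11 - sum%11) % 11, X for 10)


Weighted sum: 220
220 mod 11 = 0

Check digit: 0


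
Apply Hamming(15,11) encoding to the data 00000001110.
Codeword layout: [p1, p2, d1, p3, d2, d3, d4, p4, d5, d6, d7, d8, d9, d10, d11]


Parity bits: p1=1, p2=1, p3=1, p4=1

110100010001110


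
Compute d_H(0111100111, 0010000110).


XOR: 0101100001
Count of 1s: 4

4


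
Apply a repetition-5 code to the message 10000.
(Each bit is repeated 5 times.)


Each bit -> 5 copies

1111100000000000000000000


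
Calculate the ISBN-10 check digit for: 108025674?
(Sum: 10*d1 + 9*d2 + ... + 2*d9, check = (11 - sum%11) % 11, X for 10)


Weighted sum: 164
164 mod 11 = 10

Check digit: 1


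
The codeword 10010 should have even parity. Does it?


Number of 1s: 2

Yes, parity is correct (2 ones)


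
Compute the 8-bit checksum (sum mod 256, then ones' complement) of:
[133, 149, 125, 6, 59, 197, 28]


Sum = 697 mod 256 = 185
Complement = 70

70


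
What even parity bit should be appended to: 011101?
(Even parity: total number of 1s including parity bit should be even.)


Number of 1s in data: 4
Parity bit: 0

0


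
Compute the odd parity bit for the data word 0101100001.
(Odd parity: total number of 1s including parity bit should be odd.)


Number of 1s in data: 4
Parity bit: 1

1


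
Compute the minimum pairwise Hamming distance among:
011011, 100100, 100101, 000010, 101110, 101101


Comparing all pairs, minimum distance: 1
Can detect 0 errors, correct 0 errors

1


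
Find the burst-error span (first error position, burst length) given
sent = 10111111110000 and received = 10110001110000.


XOR: 00001110000000

Burst at position 4, length 3


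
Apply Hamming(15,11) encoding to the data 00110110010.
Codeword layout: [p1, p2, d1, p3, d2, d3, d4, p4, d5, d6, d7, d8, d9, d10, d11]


Parity bits: p1=0, p2=1, p3=1, p4=1

010101110110010


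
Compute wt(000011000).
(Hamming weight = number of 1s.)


Counting 1s in 000011000

2


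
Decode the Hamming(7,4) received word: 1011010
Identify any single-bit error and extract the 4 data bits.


Syndrome = 0: no error detected

Data: 1010 (no errors)


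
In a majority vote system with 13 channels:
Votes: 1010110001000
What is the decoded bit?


Ones: 5 out of 13
Threshold: 7

0 (5/13 voted 1)


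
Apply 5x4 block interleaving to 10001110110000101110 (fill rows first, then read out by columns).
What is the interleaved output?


Matrix:
  1000
  1110
  1100
  0010
  1110
Read columns: 11101011010101100000

11101011010101100000


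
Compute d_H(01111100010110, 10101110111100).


XOR: 11010010101010
Count of 1s: 7

7


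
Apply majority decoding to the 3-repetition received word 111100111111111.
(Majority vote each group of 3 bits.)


Groups: 111, 100, 111, 111, 111
Majority votes: 10111

10111


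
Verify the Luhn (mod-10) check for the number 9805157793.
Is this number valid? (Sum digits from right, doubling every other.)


Luhn sum = 53
53 mod 10 = 3

Invalid (Luhn sum mod 10 = 3)


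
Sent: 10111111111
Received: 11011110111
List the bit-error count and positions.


XOR: 01100001000

3 error(s) at position(s): 1, 2, 7


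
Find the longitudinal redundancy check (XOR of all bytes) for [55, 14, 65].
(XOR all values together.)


XOR chain: 55 ^ 14 ^ 65 = 120

120


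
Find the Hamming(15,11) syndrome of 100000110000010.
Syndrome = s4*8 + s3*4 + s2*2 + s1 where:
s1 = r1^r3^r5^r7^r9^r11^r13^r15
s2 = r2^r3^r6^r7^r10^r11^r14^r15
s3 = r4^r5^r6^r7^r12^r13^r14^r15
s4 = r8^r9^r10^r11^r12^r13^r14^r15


s1=0, s2=0, s3=0, s4=0

Syndrome = 0 (no error)


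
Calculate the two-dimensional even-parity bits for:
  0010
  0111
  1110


Row parities: 111
Column parities: 1011

Row P: 111, Col P: 1011, Corner: 1


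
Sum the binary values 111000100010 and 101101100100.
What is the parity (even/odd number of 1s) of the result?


111000100010 = 3618
101101100100 = 2916
Sum = 6534 = 1100110000110
1s count = 6

even parity (6 ones in 1100110000110)


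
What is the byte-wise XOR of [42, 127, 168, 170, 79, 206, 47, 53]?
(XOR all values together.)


XOR chain: 42 ^ 127 ^ 168 ^ 170 ^ 79 ^ 206 ^ 47 ^ 53 = 204

204


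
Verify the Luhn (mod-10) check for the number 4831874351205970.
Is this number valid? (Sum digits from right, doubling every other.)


Luhn sum = 69
69 mod 10 = 9

Invalid (Luhn sum mod 10 = 9)


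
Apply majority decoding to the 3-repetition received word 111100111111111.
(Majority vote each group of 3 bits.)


Groups: 111, 100, 111, 111, 111
Majority votes: 10111

10111


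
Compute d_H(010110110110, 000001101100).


XOR: 010111011010
Count of 1s: 7

7


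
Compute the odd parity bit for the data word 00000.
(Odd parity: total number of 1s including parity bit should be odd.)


Number of 1s in data: 0
Parity bit: 1

1


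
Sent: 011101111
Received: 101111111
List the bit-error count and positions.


XOR: 110010000

3 error(s) at position(s): 0, 1, 4


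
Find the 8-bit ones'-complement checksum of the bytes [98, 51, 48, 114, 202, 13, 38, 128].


Sum = 692 mod 256 = 180
Complement = 75

75


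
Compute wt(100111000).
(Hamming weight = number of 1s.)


Counting 1s in 100111000

4


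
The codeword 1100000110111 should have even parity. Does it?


Number of 1s: 7

No, parity error (7 ones)


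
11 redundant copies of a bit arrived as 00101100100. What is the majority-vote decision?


Ones: 4 out of 11
Threshold: 6

0 (4/11 voted 1)


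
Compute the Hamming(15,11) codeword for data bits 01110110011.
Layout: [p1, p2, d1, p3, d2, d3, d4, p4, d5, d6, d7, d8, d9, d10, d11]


Parity bits: p1=0, p2=0, p3=1, p4=0

000111100110011


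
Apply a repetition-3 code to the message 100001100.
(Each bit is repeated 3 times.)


Each bit -> 3 copies

111000000000000111111000000


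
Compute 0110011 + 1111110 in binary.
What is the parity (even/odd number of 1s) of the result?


0110011 = 51
1111110 = 126
Sum = 177 = 10110001
1s count = 4

even parity (4 ones in 10110001)


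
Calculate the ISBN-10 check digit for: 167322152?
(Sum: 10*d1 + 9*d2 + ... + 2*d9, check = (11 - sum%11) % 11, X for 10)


Weighted sum: 186
186 mod 11 = 10

Check digit: 1


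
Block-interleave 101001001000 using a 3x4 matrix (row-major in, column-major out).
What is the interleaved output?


Matrix:
  1010
  0100
  1000
Read columns: 101010100000

101010100000


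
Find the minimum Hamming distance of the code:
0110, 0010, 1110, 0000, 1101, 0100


Comparing all pairs, minimum distance: 1
Can detect 0 errors, correct 0 errors

1


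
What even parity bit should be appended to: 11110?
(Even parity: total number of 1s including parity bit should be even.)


Number of 1s in data: 4
Parity bit: 0

0


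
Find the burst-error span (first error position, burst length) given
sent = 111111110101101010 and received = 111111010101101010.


XOR: 000000100000000000

Burst at position 6, length 1


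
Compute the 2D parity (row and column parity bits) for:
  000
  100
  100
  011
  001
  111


Row parities: 011011
Column parities: 101

Row P: 011011, Col P: 101, Corner: 0


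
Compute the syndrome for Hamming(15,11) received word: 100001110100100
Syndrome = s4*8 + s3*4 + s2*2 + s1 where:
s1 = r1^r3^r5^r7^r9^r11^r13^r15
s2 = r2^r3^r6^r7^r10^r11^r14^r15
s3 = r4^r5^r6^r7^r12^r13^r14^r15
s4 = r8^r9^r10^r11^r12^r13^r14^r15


s1=1, s2=1, s3=1, s4=1

Syndrome = 15 (error at position 15)


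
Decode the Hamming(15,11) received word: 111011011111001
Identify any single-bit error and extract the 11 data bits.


Syndrome = 0: no error detected

Data: 11101111001 (no errors)
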